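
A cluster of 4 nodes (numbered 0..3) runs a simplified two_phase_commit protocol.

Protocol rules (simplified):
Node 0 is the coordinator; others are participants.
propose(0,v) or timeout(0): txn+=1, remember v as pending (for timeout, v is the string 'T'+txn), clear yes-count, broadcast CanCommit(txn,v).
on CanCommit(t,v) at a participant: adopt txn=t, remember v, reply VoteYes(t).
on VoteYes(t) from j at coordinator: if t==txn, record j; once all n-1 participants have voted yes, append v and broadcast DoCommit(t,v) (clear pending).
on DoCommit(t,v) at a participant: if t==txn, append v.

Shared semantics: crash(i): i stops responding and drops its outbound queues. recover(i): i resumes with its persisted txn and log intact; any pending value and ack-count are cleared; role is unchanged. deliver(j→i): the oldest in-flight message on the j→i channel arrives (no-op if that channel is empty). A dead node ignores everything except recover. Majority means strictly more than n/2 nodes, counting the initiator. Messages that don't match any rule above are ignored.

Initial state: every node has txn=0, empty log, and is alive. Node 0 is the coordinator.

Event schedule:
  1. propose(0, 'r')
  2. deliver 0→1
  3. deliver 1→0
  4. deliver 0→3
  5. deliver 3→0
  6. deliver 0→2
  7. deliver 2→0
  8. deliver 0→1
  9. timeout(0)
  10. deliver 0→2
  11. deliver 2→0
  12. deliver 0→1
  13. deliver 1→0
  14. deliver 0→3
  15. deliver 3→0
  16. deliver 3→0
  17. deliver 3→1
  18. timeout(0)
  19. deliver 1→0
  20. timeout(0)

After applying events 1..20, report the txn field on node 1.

2

1. propose(0,'r'):  <0:coor t1 ->
2. deliver 0→1:  <1:part t1 ->
3. deliver 1→0:  nop
4. deliver 0→3:  <3:part t1 ->
5. deliver 3→0:  nop
6. deliver 0→2:  <2:part t1 ->
7. deliver 2→0:  <0:coor t1 r>
8. deliver 0→1:  <1:part t1 r>
9. timeout(0):  <0:coor t2 r>
10. deliver 0→2:  <2:part t1 r>
11. deliver 2→0:  nop
12. deliver 0→1:  <1:part t2 r>
13. deliver 1→0:  nop
14. deliver 0→3:  <3:part t1 r>
15. deliver 3→0:  nop
16. deliver 3→0:  nop
17. deliver 3→1:  nop
18. timeout(0):  <0:coor t3 r>
19. deliver 1→0:  nop
20. timeout(0):  <0:coor t4 r>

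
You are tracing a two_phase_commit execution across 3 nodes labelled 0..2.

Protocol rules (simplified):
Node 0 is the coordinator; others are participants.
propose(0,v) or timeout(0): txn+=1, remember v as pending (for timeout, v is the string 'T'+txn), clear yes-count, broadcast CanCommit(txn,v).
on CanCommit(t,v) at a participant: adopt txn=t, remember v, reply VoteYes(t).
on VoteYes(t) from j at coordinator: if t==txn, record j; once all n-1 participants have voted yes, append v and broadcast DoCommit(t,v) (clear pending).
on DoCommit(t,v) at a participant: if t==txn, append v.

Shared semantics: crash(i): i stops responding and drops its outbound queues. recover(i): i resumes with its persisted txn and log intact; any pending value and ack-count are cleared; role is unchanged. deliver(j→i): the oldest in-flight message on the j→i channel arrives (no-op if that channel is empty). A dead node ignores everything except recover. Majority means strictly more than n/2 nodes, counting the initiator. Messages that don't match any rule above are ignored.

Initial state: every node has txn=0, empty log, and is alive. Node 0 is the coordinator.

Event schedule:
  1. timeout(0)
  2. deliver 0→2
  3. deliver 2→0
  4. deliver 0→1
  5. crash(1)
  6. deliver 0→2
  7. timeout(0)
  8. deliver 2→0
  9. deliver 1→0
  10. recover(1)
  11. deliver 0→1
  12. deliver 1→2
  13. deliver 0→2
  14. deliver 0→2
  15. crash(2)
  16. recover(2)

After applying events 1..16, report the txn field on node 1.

2

1. timeout(0):  <0:coor t1 ->
2. deliver 0→2:  <2:part t1 ->
3. deliver 2→0:  nop
4. deliver 0→1:  <1:part t1 ->
5. crash(1):  <1:✗part t1 ->
6. deliver 0→2:  nop
7. timeout(0):  <0:coor t2 ->
8. deliver 2→0:  nop
9. deliver 1→0:  nop
10. recover(1):  <1:part t1 ->
11. deliver 0→1:  <1:part t2 ->
12. deliver 1→2:  nop
13. deliver 0→2:  <2:part t2 ->
14. deliver 0→2:  nop
15. crash(2):  <2:✗part t2 ->
16. recover(2):  <2:part t2 ->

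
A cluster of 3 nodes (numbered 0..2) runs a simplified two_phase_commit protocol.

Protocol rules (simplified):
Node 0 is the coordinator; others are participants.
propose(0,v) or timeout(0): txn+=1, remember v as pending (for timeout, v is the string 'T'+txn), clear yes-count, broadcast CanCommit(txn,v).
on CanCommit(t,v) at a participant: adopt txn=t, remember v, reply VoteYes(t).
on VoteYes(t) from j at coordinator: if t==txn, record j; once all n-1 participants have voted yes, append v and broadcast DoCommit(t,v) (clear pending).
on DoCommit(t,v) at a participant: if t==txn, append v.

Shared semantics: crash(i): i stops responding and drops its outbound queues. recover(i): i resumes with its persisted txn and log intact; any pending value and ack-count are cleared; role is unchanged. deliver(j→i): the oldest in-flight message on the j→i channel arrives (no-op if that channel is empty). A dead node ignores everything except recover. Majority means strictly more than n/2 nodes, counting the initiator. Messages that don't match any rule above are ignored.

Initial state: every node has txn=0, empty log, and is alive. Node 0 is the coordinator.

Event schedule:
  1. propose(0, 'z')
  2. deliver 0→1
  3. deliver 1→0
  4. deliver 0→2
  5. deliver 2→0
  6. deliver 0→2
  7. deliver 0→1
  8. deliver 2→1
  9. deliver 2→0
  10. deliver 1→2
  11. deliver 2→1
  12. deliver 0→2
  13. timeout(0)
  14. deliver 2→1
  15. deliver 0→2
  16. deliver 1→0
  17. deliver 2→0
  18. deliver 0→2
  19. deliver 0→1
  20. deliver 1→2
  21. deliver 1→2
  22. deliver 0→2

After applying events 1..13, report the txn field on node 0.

2

after 1 — propose(0,'z'): n0:coor/t1/[-]
after 2 — deliver 0→1: n1:part/t1/[-]
after 3 — deliver 1→0: ·
after 4 — deliver 0→2: n2:part/t1/[-]
after 5 — deliver 2→0: n0:coor/t1/[z]
after 6 — deliver 0→2: n2:part/t1/[z]
after 7 — deliver 0→1: n1:part/t1/[z]
after 8 — deliver 2→1: ·
after 9 — deliver 2→0: ·
after 10 — deliver 1→2: ·
after 11 — deliver 2→1: ·
after 12 — deliver 0→2: ·
after 13 — timeout(0): n0:coor/t2/[z]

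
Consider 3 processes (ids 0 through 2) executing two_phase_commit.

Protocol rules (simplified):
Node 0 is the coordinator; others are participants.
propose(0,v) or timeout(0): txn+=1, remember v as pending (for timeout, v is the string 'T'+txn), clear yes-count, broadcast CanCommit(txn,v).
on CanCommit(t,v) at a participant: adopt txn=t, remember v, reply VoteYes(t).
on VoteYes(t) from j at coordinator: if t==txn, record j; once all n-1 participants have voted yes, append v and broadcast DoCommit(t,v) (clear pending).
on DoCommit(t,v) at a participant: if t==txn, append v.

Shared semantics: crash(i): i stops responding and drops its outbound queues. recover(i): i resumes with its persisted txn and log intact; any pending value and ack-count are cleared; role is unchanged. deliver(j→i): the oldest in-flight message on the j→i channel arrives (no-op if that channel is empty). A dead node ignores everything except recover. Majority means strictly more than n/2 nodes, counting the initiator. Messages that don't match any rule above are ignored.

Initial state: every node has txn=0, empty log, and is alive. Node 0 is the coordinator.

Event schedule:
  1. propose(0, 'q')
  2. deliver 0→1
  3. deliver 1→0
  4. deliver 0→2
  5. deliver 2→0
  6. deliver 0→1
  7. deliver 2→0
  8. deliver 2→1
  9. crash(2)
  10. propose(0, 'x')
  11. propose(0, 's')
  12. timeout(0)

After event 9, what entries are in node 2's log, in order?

[1] propose(0,'q') → N0(coor t1 [-])
[2] deliver 0→1 → N1(part t1 [-])
[3] deliver 1→0 → ∅
[4] deliver 0→2 → N2(part t1 [-])
[5] deliver 2→0 → N0(coor t1 [q])
[6] deliver 0→1 → N1(part t1 [q])
[7] deliver 2→0 → ∅
[8] deliver 2→1 → ∅
[9] crash(2) → N2(✗part t1 [-])

empty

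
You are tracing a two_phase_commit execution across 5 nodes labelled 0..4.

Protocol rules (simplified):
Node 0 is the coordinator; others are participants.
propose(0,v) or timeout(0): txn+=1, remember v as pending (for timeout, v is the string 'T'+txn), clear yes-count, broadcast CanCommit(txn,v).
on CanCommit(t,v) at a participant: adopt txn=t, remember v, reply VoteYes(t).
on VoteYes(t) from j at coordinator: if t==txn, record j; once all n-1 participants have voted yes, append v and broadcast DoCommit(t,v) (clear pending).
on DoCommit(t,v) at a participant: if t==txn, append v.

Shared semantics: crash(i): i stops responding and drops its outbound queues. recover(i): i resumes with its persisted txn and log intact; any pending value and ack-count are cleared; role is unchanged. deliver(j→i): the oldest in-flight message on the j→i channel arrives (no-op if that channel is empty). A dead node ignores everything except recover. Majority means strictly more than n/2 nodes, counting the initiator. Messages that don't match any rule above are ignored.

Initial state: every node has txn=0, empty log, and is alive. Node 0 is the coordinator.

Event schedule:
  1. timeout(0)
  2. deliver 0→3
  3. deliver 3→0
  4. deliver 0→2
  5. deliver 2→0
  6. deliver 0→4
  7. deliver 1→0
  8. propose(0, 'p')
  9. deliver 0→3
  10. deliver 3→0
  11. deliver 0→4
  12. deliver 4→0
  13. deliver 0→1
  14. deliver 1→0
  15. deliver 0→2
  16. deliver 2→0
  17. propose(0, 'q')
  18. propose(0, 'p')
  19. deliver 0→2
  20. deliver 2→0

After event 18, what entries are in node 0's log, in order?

[1] timeout(0) → N0(coor t1 [-])
[2] deliver 0→3 → N3(part t1 [-])
[3] deliver 3→0 → ∅
[4] deliver 0→2 → N2(part t1 [-])
[5] deliver 2→0 → ∅
[6] deliver 0→4 → N4(part t1 [-])
[7] deliver 1→0 → ∅
[8] propose(0,'p') → N0(coor t2 [-])
[9] deliver 0→3 → N3(part t2 [-])
[10] deliver 3→0 → ∅
[11] deliver 0→4 → N4(part t2 [-])
[12] deliver 4→0 → ∅
[13] deliver 0→1 → N1(part t1 [-])
[14] deliver 1→0 → ∅
[15] deliver 0→2 → N2(part t2 [-])
[16] deliver 2→0 → ∅
[17] propose(0,'q') → N0(coor t3 [-])
[18] propose(0,'p') → N0(coor t4 [-])

empty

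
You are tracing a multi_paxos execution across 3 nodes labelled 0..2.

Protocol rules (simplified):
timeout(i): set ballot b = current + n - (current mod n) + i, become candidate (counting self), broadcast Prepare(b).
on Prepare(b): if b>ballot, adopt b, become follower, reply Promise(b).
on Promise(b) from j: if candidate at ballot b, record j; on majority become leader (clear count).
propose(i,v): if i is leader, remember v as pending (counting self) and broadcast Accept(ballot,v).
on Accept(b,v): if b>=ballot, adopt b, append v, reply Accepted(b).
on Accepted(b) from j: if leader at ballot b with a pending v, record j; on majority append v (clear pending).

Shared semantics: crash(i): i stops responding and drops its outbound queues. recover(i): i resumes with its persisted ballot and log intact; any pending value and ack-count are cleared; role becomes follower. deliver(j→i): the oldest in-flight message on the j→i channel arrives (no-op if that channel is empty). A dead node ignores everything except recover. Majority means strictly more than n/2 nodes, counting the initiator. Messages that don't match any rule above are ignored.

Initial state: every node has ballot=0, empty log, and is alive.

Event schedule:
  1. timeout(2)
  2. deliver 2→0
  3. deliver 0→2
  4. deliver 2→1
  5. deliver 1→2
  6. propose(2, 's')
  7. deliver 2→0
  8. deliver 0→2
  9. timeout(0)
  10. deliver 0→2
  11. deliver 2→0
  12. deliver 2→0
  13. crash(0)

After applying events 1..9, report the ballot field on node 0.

6

step 1 timeout(2): 2={cand,b=5,log=-}
step 2 deliver 2→0: 0={foll,b=5,log=-}
step 3 deliver 0→2: 2={lead,b=5,log=-}
step 4 deliver 2→1: 1={foll,b=5,log=-}
step 5 deliver 1→2: —
step 6 propose(2,'s'): —
step 7 deliver 2→0: 0={foll,b=5,log=s}
step 8 deliver 0→2: 2={lead,b=5,log=s}
step 9 timeout(0): 0={cand,b=6,log=s}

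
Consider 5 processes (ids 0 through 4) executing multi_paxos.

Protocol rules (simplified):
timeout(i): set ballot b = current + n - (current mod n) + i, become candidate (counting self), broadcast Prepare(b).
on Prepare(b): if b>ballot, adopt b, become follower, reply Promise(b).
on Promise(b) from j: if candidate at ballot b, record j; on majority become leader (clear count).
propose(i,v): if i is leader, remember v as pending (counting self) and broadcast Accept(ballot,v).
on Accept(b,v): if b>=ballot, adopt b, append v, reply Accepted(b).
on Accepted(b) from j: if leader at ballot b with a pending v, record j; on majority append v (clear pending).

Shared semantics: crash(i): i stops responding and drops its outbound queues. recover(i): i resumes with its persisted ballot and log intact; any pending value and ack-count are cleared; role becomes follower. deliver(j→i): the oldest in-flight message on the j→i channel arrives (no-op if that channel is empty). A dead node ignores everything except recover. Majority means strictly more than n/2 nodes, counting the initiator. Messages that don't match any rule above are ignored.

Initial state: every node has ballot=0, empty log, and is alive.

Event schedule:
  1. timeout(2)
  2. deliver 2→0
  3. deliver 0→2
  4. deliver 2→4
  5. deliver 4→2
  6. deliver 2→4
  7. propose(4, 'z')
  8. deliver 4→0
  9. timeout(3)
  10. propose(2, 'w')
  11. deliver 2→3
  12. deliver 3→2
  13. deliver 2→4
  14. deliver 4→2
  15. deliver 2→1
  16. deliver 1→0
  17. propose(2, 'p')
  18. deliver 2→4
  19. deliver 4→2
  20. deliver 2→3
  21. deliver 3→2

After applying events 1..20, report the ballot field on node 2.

8

after 1 — timeout(2): n2:cand/b7/[-]
after 2 — deliver 2→0: n0:foll/b7/[-]
after 3 — deliver 0→2: ·
after 4 — deliver 2→4: n4:foll/b7/[-]
after 5 — deliver 4→2: n2:lead/b7/[-]
after 6 — deliver 2→4: ·
after 7 — propose(4,'z'): ·
after 8 — deliver 4→0: ·
after 9 — timeout(3): n3:cand/b8/[-]
after 10 — propose(2,'w'): ·
after 11 — deliver 2→3: ·
after 12 — deliver 3→2: n2:foll/b8/[-]
after 13 — deliver 2→4: n4:foll/b7/[w]
after 14 — deliver 4→2: ·
after 15 — deliver 2→1: n1:foll/b7/[-]
after 16 — deliver 1→0: ·
after 17 — propose(2,'p'): ·
after 18 — deliver 2→4: ·
after 19 — deliver 4→2: ·
after 20 — deliver 2→3: ·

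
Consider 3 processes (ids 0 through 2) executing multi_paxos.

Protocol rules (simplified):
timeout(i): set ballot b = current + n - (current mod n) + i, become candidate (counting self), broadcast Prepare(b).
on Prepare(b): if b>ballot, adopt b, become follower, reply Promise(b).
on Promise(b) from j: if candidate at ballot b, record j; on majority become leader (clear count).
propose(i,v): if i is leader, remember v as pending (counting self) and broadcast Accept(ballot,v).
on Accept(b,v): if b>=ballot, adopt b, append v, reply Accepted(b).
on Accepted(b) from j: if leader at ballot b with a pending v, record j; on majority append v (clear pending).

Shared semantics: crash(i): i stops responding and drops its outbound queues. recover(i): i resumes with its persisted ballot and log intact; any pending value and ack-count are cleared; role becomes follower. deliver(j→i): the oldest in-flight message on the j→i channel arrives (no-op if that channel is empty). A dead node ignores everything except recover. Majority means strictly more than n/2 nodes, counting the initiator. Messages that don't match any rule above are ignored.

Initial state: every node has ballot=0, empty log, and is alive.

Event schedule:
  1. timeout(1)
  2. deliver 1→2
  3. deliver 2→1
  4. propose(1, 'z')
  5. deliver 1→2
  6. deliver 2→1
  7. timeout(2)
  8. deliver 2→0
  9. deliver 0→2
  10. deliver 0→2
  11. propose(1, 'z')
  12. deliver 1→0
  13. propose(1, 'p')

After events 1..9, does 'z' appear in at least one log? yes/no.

yes

step 1 timeout(1): 1={cand,b=4,log=-}
step 2 deliver 1→2: 2={foll,b=4,log=-}
step 3 deliver 2→1: 1={lead,b=4,log=-}
step 4 propose(1,'z'): —
step 5 deliver 1→2: 2={foll,b=4,log=z}
step 6 deliver 2→1: 1={lead,b=4,log=z}
step 7 timeout(2): 2={cand,b=8,log=z}
step 8 deliver 2→0: 0={foll,b=8,log=-}
step 9 deliver 0→2: 2={lead,b=8,log=z}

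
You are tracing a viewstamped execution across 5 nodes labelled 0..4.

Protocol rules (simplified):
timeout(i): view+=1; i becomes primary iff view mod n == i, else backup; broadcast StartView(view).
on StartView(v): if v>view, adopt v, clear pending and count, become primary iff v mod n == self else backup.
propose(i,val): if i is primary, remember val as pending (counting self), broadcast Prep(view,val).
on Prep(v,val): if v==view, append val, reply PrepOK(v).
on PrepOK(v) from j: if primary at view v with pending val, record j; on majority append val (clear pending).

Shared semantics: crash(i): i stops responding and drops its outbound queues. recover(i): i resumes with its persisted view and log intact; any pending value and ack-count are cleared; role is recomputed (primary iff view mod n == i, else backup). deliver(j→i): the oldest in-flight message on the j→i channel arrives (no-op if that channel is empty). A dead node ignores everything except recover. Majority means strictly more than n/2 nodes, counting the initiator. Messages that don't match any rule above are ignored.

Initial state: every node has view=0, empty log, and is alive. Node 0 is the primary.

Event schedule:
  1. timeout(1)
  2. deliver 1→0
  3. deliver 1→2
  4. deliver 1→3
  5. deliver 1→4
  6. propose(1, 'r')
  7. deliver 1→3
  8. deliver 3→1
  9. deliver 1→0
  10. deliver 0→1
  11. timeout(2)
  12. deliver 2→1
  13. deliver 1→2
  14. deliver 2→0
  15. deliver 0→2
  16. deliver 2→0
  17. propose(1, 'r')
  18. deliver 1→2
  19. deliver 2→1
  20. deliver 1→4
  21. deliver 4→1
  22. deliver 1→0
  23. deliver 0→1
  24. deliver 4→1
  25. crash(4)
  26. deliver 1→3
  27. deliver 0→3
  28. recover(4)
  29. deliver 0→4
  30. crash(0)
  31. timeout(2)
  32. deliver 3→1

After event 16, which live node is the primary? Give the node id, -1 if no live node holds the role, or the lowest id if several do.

[1] timeout(1) → N1(prim v1 [-])
[2] deliver 1→0 → N0(back v1 [-])
[3] deliver 1→2 → N2(back v1 [-])
[4] deliver 1→3 → N3(back v1 [-])
[5] deliver 1→4 → N4(back v1 [-])
[6] propose(1,'r') → ∅
[7] deliver 1→3 → N3(back v1 [r])
[8] deliver 3→1 → ∅
[9] deliver 1→0 → N0(back v1 [r])
[10] deliver 0→1 → N1(prim v1 [r])
[11] timeout(2) → N2(prim v2 [-])
[12] deliver 2→1 → N1(back v2 [r])
[13] deliver 1→2 → ∅
[14] deliver 2→0 → N0(back v2 [r])
[15] deliver 0→2 → ∅
[16] deliver 2→0 → ∅

2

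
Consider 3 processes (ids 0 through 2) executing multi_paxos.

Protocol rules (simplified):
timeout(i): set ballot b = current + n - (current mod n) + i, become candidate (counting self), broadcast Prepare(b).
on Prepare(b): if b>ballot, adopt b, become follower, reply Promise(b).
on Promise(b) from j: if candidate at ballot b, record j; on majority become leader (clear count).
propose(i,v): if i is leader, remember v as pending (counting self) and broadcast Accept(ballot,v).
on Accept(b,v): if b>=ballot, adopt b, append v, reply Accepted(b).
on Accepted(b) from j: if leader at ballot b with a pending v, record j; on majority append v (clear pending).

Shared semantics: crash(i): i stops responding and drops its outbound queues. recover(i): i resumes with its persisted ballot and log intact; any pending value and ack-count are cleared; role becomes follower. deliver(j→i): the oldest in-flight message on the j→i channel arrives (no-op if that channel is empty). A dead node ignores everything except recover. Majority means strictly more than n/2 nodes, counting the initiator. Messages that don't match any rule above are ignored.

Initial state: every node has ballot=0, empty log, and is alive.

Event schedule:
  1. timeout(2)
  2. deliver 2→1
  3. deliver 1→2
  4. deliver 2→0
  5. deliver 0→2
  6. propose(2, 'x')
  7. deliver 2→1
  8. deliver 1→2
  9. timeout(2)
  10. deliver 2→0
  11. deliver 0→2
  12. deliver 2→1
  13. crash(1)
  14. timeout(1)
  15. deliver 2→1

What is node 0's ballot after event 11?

step 1 timeout(2): 2={cand,b=5,log=-}
step 2 deliver 2→1: 1={foll,b=5,log=-}
step 3 deliver 1→2: 2={lead,b=5,log=-}
step 4 deliver 2→0: 0={foll,b=5,log=-}
step 5 deliver 0→2: —
step 6 propose(2,'x'): —
step 7 deliver 2→1: 1={foll,b=5,log=x}
step 8 deliver 1→2: 2={lead,b=5,log=x}
step 9 timeout(2): 2={cand,b=8,log=x}
step 10 deliver 2→0: 0={foll,b=5,log=x}
step 11 deliver 0→2: —

5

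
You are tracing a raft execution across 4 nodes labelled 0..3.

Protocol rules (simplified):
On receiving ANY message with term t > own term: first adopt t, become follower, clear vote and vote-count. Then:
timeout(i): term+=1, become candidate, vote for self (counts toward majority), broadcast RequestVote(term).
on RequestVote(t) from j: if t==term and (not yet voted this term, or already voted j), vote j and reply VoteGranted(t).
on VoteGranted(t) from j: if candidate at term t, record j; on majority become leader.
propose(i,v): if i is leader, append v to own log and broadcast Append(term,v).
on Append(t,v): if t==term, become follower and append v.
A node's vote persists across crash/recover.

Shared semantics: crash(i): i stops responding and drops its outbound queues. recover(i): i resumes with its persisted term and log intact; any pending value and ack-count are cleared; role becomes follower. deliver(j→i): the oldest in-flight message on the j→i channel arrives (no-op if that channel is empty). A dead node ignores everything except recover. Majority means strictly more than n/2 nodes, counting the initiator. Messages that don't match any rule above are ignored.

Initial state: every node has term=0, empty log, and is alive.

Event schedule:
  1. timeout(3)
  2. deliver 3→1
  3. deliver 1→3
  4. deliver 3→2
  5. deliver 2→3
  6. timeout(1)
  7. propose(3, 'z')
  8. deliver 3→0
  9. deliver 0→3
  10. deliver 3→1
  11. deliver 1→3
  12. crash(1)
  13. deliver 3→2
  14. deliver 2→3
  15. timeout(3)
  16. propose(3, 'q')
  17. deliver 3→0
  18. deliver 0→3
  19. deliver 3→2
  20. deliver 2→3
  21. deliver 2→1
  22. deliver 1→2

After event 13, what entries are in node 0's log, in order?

empty

e1 timeout(3): 3[cand,t=1,-]
e2 deliver 3→1: 1[foll,t=1,-]
e3 deliver 1→3: ·
e4 deliver 3→2: 2[foll,t=1,-]
e5 deliver 2→3: 3[lead,t=1,-]
e6 timeout(1): 1[cand,t=2,-]
e7 propose(3,'z'): 3[lead,t=1,z]
e8 deliver 3→0: 0[foll,t=1,-]
e9 deliver 0→3: ·
e10 deliver 3→1: ·
e11 deliver 1→3: 3[foll,t=2,z]
e12 crash(1): 1[✗cand,t=2,-]
e13 deliver 3→2: 2[foll,t=1,z]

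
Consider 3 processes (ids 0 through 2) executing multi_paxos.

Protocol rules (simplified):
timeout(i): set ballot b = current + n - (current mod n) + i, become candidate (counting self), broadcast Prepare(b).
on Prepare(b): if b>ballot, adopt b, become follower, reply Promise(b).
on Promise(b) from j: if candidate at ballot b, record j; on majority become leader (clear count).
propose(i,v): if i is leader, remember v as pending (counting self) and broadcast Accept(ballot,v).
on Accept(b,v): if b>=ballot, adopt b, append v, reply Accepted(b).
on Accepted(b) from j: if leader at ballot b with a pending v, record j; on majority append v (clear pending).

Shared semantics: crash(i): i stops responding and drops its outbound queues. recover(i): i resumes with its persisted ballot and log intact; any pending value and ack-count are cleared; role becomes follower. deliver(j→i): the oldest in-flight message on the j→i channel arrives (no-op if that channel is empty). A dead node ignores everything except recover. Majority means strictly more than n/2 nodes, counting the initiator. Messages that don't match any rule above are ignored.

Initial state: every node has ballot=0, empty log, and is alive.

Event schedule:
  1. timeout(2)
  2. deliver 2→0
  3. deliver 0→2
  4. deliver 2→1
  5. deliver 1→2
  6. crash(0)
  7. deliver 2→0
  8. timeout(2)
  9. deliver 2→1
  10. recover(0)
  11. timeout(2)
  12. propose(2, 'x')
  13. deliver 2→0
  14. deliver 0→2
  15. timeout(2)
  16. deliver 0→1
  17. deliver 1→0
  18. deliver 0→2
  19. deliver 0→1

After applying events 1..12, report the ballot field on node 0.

5

1. timeout(2):  <2:cand b5 ->
2. deliver 2→0:  <0:foll b5 ->
3. deliver 0→2:  <2:lead b5 ->
4. deliver 2→1:  <1:foll b5 ->
5. deliver 1→2:  nop
6. crash(0):  <0:✗foll b5 ->
7. deliver 2→0:  nop
8. timeout(2):  <2:cand b8 ->
9. deliver 2→1:  <1:foll b8 ->
10. recover(0):  <0:foll b5 ->
11. timeout(2):  <2:cand b11 ->
12. propose(2,'x'):  nop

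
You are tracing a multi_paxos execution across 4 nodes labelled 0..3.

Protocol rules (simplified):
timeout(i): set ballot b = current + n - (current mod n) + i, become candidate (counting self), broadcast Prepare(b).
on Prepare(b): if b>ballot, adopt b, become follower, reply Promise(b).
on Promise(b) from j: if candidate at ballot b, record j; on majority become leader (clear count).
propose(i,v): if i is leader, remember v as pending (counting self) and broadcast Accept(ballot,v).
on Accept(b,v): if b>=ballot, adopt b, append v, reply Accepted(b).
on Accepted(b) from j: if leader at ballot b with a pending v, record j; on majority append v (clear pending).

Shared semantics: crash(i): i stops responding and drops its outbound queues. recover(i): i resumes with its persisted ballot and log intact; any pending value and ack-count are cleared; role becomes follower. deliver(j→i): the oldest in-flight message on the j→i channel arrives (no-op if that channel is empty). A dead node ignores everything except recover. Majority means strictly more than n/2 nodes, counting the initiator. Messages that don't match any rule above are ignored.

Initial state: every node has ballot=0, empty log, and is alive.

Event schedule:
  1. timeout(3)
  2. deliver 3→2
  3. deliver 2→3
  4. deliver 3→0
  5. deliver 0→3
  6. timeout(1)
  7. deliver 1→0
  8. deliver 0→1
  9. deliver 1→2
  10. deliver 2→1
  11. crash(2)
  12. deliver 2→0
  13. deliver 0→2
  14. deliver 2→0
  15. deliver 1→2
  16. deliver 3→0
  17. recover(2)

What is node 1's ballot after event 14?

5

[1] timeout(3) → N3(cand b7 [-])
[2] deliver 3→2 → N2(foll b7 [-])
[3] deliver 2→3 → ∅
[4] deliver 3→0 → N0(foll b7 [-])
[5] deliver 0→3 → N3(lead b7 [-])
[6] timeout(1) → N1(cand b5 [-])
[7] deliver 1→0 → ∅
[8] deliver 0→1 → ∅
[9] deliver 1→2 → ∅
[10] deliver 2→1 → ∅
[11] crash(2) → N2(✗foll b7 [-])
[12] deliver 2→0 → ∅
[13] deliver 0→2 → ∅
[14] deliver 2→0 → ∅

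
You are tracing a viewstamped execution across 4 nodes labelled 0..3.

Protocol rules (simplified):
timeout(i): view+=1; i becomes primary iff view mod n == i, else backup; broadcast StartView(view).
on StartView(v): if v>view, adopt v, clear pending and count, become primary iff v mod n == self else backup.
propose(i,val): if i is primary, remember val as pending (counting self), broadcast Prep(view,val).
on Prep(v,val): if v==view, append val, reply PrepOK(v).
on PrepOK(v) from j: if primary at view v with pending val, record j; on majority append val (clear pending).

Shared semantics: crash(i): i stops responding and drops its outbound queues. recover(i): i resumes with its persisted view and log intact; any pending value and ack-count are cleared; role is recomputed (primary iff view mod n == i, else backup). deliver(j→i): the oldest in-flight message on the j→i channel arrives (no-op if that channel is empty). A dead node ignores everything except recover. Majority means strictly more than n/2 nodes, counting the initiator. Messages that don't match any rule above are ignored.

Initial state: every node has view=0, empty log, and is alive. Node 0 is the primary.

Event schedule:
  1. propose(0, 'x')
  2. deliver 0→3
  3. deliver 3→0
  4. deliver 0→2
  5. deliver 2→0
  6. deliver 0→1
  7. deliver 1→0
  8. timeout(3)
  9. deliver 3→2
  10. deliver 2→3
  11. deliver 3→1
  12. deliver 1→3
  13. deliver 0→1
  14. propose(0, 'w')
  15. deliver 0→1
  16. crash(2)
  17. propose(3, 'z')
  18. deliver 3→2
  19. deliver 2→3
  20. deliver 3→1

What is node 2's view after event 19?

1

step 1 propose(0,'x'): —
step 2 deliver 0→3: 3={back,v=0,log=x}
step 3 deliver 3→0: —
step 4 deliver 0→2: 2={back,v=0,log=x}
step 5 deliver 2→0: 0={prim,v=0,log=x}
step 6 deliver 0→1: 1={back,v=0,log=x}
step 7 deliver 1→0: —
step 8 timeout(3): 3={back,v=1,log=x}
step 9 deliver 3→2: 2={back,v=1,log=x}
step 10 deliver 2→3: —
step 11 deliver 3→1: 1={prim,v=1,log=x}
step 12 deliver 1→3: —
step 13 deliver 0→1: —
step 14 propose(0,'w'): —
step 15 deliver 0→1: —
step 16 crash(2): 2={✗back,v=1,log=x}
step 17 propose(3,'z'): —
step 18 deliver 3→2: —
step 19 deliver 2→3: —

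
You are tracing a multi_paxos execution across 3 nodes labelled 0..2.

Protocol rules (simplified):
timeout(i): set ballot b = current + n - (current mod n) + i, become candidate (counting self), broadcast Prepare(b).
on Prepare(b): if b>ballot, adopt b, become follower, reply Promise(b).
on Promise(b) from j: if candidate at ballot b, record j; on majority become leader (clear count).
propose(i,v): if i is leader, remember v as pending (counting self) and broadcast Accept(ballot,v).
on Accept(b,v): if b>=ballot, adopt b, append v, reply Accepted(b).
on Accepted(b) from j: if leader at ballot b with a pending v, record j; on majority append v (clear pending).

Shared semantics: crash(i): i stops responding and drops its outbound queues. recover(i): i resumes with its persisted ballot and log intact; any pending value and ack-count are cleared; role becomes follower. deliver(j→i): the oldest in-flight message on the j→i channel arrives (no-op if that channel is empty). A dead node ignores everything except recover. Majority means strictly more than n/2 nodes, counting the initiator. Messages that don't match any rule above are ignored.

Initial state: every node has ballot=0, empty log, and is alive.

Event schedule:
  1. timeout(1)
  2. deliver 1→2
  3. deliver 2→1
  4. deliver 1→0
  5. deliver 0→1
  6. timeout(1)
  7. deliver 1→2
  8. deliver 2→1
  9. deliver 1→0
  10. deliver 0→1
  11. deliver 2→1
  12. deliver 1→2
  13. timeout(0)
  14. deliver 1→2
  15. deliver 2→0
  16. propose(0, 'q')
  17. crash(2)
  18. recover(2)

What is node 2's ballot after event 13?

after 1 — timeout(1): n1:cand/b4/[-]
after 2 — deliver 1→2: n2:foll/b4/[-]
after 3 — deliver 2→1: n1:lead/b4/[-]
after 4 — deliver 1→0: n0:foll/b4/[-]
after 5 — deliver 0→1: ·
after 6 — timeout(1): n1:cand/b7/[-]
after 7 — deliver 1→2: n2:foll/b7/[-]
after 8 — deliver 2→1: n1:lead/b7/[-]
after 9 — deliver 1→0: n0:foll/b7/[-]
after 10 — deliver 0→1: ·
after 11 — deliver 2→1: ·
after 12 — deliver 1→2: ·
after 13 — timeout(0): n0:cand/b9/[-]

7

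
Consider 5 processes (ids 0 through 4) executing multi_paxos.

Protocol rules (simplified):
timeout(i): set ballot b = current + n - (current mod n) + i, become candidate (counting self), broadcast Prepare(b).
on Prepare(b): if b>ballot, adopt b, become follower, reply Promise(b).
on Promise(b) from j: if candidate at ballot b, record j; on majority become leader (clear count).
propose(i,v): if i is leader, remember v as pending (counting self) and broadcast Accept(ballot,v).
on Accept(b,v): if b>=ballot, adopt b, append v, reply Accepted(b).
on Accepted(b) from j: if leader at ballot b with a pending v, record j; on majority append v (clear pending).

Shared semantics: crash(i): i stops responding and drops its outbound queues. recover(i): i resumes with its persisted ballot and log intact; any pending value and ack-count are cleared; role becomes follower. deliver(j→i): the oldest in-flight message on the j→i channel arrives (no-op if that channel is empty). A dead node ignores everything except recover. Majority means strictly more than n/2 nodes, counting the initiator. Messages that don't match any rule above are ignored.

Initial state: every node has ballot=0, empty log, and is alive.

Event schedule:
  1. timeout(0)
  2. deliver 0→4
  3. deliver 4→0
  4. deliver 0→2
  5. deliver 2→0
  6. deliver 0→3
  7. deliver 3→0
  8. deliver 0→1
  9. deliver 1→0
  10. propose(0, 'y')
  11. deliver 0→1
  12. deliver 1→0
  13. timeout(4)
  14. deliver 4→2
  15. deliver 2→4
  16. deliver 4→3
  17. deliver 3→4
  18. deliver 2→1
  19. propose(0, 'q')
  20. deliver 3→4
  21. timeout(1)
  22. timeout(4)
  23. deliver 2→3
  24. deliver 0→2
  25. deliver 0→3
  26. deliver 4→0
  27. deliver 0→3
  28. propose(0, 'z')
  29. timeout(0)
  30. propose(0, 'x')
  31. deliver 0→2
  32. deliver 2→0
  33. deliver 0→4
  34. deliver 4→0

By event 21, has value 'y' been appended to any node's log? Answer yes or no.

[1] timeout(0) → N0(cand b5 [-])
[2] deliver 0→4 → N4(foll b5 [-])
[3] deliver 4→0 → ∅
[4] deliver 0→2 → N2(foll b5 [-])
[5] deliver 2→0 → N0(lead b5 [-])
[6] deliver 0→3 → N3(foll b5 [-])
[7] deliver 3→0 → ∅
[8] deliver 0→1 → N1(foll b5 [-])
[9] deliver 1→0 → ∅
[10] propose(0,'y') → ∅
[11] deliver 0→1 → N1(foll b5 [y])
[12] deliver 1→0 → ∅
[13] timeout(4) → N4(cand b14 [-])
[14] deliver 4→2 → N2(foll b14 [-])
[15] deliver 2→4 → ∅
[16] deliver 4→3 → N3(foll b14 [-])
[17] deliver 3→4 → N4(lead b14 [-])
[18] deliver 2→1 → ∅
[19] propose(0,'q') → ∅
[20] deliver 3→4 → ∅
[21] timeout(1) → N1(cand b11 [y])

yes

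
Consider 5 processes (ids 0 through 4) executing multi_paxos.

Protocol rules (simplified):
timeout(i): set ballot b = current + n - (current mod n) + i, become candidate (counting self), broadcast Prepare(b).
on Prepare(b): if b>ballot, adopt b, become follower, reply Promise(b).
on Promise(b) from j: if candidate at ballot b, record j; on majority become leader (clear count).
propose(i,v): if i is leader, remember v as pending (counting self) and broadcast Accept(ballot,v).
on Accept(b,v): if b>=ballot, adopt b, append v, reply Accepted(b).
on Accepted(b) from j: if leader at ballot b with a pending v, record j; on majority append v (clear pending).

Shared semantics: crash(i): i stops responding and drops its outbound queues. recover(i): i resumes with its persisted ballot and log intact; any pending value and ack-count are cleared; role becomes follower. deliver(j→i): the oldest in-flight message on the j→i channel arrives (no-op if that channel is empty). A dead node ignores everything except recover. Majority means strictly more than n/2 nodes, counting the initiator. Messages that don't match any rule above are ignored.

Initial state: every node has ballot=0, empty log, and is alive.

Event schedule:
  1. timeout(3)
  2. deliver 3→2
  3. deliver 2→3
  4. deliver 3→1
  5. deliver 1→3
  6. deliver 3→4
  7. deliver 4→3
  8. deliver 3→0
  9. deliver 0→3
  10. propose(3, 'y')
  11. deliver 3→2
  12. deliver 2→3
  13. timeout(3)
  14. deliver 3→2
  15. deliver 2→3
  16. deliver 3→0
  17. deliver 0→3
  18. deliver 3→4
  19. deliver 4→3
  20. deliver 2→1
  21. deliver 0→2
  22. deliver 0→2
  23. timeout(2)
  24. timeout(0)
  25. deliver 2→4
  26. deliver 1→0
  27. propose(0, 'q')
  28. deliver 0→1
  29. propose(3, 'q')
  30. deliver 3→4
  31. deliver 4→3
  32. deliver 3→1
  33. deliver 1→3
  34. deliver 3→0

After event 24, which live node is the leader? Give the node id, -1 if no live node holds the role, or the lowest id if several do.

after 1 — timeout(3): n3:cand/b8/[-]
after 2 — deliver 3→2: n2:foll/b8/[-]
after 3 — deliver 2→3: ·
after 4 — deliver 3→1: n1:foll/b8/[-]
after 5 — deliver 1→3: n3:lead/b8/[-]
after 6 — deliver 3→4: n4:foll/b8/[-]
after 7 — deliver 4→3: ·
after 8 — deliver 3→0: n0:foll/b8/[-]
after 9 — deliver 0→3: ·
after 10 — propose(3,'y'): ·
after 11 — deliver 3→2: n2:foll/b8/[y]
after 12 — deliver 2→3: ·
after 13 — timeout(3): n3:cand/b13/[-]
after 14 — deliver 3→2: n2:foll/b13/[y]
after 15 — deliver 2→3: ·
after 16 — deliver 3→0: n0:foll/b8/[y]
after 17 — deliver 0→3: ·
after 18 — deliver 3→4: n4:foll/b8/[y]
after 19 — deliver 4→3: ·
after 20 — deliver 2→1: ·
after 21 — deliver 0→2: ·
after 22 — deliver 0→2: ·
after 23 — timeout(2): n2:cand/b17/[y]
after 24 — timeout(0): n0:cand/b10/[y]

-1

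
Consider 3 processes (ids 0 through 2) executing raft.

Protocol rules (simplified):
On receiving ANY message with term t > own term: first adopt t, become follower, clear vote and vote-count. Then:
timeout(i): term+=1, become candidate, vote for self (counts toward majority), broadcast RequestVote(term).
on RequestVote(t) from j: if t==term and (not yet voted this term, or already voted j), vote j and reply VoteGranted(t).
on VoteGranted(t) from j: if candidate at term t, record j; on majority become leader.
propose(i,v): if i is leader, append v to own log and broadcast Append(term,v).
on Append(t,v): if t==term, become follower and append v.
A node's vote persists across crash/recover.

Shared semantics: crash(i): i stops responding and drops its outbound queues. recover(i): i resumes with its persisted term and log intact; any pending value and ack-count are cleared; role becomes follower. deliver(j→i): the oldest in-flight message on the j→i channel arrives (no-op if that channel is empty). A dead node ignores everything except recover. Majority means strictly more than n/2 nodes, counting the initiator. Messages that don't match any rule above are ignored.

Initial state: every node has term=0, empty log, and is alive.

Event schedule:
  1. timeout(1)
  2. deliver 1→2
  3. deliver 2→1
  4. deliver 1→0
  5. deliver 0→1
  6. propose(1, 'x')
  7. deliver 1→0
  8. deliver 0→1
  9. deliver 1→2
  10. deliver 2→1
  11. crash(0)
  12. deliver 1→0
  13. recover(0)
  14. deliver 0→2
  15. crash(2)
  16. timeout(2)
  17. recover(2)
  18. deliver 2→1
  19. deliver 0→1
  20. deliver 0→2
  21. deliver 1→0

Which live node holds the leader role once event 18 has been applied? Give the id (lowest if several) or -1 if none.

1

[1] timeout(1) → N1(cand t1 [-])
[2] deliver 1→2 → N2(foll t1 [-])
[3] deliver 2→1 → N1(lead t1 [-])
[4] deliver 1→0 → N0(foll t1 [-])
[5] deliver 0→1 → ∅
[6] propose(1,'x') → N1(lead t1 [x])
[7] deliver 1→0 → N0(foll t1 [x])
[8] deliver 0→1 → ∅
[9] deliver 1→2 → N2(foll t1 [x])
[10] deliver 2→1 → ∅
[11] crash(0) → N0(✗foll t1 [x])
[12] deliver 1→0 → ∅
[13] recover(0) → N0(foll t1 [x])
[14] deliver 0→2 → ∅
[15] crash(2) → N2(✗foll t1 [x])
[16] timeout(2) → ∅
[17] recover(2) → N2(foll t1 [x])
[18] deliver 2→1 → ∅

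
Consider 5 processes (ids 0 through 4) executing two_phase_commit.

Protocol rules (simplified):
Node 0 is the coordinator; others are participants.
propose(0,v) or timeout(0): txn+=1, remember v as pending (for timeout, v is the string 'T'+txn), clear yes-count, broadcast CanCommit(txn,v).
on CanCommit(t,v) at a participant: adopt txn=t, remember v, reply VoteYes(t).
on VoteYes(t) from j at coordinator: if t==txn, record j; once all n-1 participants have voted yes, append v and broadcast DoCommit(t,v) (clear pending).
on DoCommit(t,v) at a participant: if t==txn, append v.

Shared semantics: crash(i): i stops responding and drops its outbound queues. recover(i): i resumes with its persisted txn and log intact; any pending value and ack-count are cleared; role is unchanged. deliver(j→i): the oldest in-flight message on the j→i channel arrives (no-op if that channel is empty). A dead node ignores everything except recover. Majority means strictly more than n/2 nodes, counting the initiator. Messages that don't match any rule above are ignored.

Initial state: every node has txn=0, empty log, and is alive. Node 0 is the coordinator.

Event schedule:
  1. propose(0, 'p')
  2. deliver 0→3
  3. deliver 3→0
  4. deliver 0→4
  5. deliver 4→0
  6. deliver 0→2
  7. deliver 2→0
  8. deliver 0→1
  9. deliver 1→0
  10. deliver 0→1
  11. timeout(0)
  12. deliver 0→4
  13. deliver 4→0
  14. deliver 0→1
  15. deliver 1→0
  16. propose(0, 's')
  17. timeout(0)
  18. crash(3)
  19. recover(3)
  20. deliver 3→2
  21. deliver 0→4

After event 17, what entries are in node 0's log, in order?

p

e1 propose(0,'p'): 0[coor,t=1,-]
e2 deliver 0→3: 3[part,t=1,-]
e3 deliver 3→0: ·
e4 deliver 0→4: 4[part,t=1,-]
e5 deliver 4→0: ·
e6 deliver 0→2: 2[part,t=1,-]
e7 deliver 2→0: ·
e8 deliver 0→1: 1[part,t=1,-]
e9 deliver 1→0: 0[coor,t=1,p]
e10 deliver 0→1: 1[part,t=1,p]
e11 timeout(0): 0[coor,t=2,p]
e12 deliver 0→4: 4[part,t=1,p]
e13 deliver 4→0: ·
e14 deliver 0→1: 1[part,t=2,p]
e15 deliver 1→0: ·
e16 propose(0,'s'): 0[coor,t=3,p]
e17 timeout(0): 0[coor,t=4,p]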